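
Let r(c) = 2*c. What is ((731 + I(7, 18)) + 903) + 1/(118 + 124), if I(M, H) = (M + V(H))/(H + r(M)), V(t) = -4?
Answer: 6327227/3872 ≈ 1634.1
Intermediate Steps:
I(M, H) = (-4 + M)/(H + 2*M) (I(M, H) = (M - 4)/(H + 2*M) = (-4 + M)/(H + 2*M))
((731 + I(7, 18)) + 903) + 1/(118 + 124) = ((731 + (-4 + 7)/(18 + 2*7)) + 903) + 1/(118 + 124) = ((731 + 3/(18 + 14)) + 903) + 1/242 = ((731 + 3/32) + 903) + 1/242 = (23395/32 + 903) + 1/242 = 52291/32 + 1/242 = 6327227/3872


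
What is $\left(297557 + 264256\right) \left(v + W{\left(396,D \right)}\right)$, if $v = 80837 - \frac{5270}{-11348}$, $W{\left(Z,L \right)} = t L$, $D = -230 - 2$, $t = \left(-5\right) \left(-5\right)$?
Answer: $\frac{239198948424849}{5674} \approx 4.2157 \cdot 10^{10}$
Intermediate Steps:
$t = 25$
$D = -232$
$W{\left(Z,L \right)} = 25 L$
$v = \frac{458671773}{5674}$ ($v = 80837 - - \frac{2635}{5674} = 80837 + \frac{2635}{5674} = \frac{458671773}{5674} \approx 80838.0$)
$\left(297557 + 264256\right) \left(v + W{\left(396,D \right)}\right) = \left(297557 + 264256\right) \left(\frac{458671773}{5674} + 25 \left(-232\right)\right) = 561813 \left(\frac{458671773}{5674} - 5800\right) = 561813 \cdot \frac{425762573}{5674} = \frac{239198948424849}{5674}$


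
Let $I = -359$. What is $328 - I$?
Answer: $687$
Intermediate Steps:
$328 - I = 328 - -359 = 328 + 359 = 687$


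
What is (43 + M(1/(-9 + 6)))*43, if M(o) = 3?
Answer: 1978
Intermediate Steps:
(43 + M(1/(-9 + 6)))*43 = (43 + 3)*43 = 46*43 = 1978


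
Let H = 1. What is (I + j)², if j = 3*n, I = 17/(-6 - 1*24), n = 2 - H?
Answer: 5329/900 ≈ 5.9211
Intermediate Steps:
n = 1 (n = 2 - 1*1 = 2 - 1 = 1)
I = -17/30 (I = 17/(-6 - 24) = 17/(-30) = 17*(-1/30) = -17/30 ≈ -0.56667)
j = 3 (j = 3*1 = 3)
(I + j)² = (-17/30 + 3)² = (73/30)² = 5329/900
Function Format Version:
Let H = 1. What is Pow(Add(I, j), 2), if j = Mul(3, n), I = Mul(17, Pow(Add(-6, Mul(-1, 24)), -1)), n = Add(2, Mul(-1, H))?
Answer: Rational(5329, 900) ≈ 5.9211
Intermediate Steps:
n = 1 (n = Add(2, Mul(-1, 1)) = Add(2, -1) = 1)
I = Rational(-17, 30) (I = Mul(17, Pow(Add(-6, -24), -1)) = Mul(17, Pow(-30, -1)) = Mul(17, Rational(-1, 30)) = Rational(-17, 30) ≈ -0.56667)
j = 3 (j = Mul(3, 1) = 3)
Pow(Add(I, j), 2) = Pow(Add(Rational(-17, 30), 3), 2) = Pow(Rational(73, 30), 2) = Rational(5329, 900)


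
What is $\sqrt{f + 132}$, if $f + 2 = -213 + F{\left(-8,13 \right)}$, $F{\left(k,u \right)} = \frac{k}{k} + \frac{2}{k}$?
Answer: $\frac{i \sqrt{329}}{2} \approx 9.0692 i$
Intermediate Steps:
$F{\left(k,u \right)} = 1 + \frac{2}{k}$
$f = - \frac{857}{4}$ ($f = -2 - \left(213 - \frac{2 - 8}{-8}\right) = -2 - \frac{849}{4} = - \frac{857}{4} \approx -214.25$)
$\sqrt{f + 132} = \sqrt{- \frac{857}{4} + 132} = \sqrt{- \frac{329}{4}} = \frac{i \sqrt{329}}{2}$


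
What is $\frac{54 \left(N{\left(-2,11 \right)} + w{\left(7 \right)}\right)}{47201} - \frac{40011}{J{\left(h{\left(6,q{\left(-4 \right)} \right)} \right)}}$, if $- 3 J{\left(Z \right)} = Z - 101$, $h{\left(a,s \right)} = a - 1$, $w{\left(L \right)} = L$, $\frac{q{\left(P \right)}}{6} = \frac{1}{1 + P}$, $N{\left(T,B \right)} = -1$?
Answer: $- \frac{1888548843}{1510432} \approx -1250.3$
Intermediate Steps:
$q{\left(P \right)} = \frac{6}{1 + P}$
$h{\left(a,s \right)} = -1 + a$
$J{\left(Z \right)} = \frac{101}{3} - \frac{Z}{3}$ ($J{\left(Z \right)} = - \frac{Z - 101}{3} = - \frac{-101 + Z}{3} = \frac{101}{3} - \frac{Z}{3}$)
$\frac{54 \left(N{\left(-2,11 \right)} + w{\left(7 \right)}\right)}{47201} - \frac{40011}{J{\left(h{\left(6,q{\left(-4 \right)} \right)} \right)}} = \frac{54 \left(-1 + 7\right)}{47201} - \frac{40011}{\frac{101}{3} - \frac{-1 + 6}{3}} = 54 \cdot 6 \cdot \frac{1}{47201} - \frac{40011}{\frac{101}{3} - \frac{5}{3}} = 324 \cdot \frac{1}{47201} - \frac{40011}{\frac{101}{3} - \frac{5}{3}} = \frac{324}{47201} - \frac{40011}{32} = - \frac{1888548843}{1510432}$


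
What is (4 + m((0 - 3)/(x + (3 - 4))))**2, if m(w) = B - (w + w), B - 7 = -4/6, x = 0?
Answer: 169/9 ≈ 18.778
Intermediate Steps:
B = 19/3 (B = 7 - 4/6 = 7 - 4*1/6 = 7 - 2/3 = 19/3 ≈ 6.3333)
m(w) = 19/3 - 2*w (m(w) = 19/3 - (w + w) = 19/3 - 2*w)
(4 + m((0 - 3)/(x + (3 - 4))))**2 = (4 + (19/3 - 2*(0 - 3)/(0 + (3 - 4))))**2 = (4 + (19/3 - (-6)/(0 - 1)))**2 = (4 + (19/3 - (-6)/(-1)))**2 = (4 + (19/3 - (-6)*(-1)))**2 = (4 + (19/3 - 2*3))**2 = (4 + (19/3 - 6))**2 = (4 + 1/3)**2 = (13/3)**2 = 169/9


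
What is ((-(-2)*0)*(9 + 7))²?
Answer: 0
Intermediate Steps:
((-(-2)*0)*(9 + 7))² = (-2*0*16)² = (0*16)² = 0² = 0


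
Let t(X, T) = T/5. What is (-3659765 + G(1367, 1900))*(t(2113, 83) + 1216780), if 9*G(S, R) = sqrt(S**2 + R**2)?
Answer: -4453189608799 + 6083983*sqrt(5478689)/45 ≈ -4.4529e+12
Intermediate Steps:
t(X, T) = T/5 (t(X, T) = T*(1/5) = T/5)
G(S, R) = sqrt(R**2 + S**2)/9 (G(S, R) = sqrt(S**2 + R**2)/9 = sqrt(R**2 + S**2)/9)
(-3659765 + G(1367, 1900))*(t(2113, 83) + 1216780) = (-3659765 + sqrt(1900**2 + 1367**2)/9)*((1/5)*83 + 1216780) = (-3659765 + sqrt(3610000 + 1868689)/9)*(83/5 + 1216780) = (-3659765 + sqrt(5478689)/9)*(6083983/5) = -4453189608799 + 6083983*sqrt(5478689)/45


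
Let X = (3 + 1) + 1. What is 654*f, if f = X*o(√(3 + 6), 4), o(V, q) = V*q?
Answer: 39240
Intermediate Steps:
X = 5 (X = 4 + 1 = 5)
f = 60 (f = 5*(√(3 + 6)*4) = 5*(√9*4) = 5*(3*4) = 5*12 = 60)
654*f = 654*60 = 39240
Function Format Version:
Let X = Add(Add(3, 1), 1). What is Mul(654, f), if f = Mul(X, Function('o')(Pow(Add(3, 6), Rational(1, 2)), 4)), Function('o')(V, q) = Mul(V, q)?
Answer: 39240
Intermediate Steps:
X = 5 (X = Add(4, 1) = 5)
f = 60 (f = Mul(5, Mul(Pow(Add(3, 6), Rational(1, 2)), 4)) = Mul(5, Mul(Pow(9, Rational(1, 2)), 4)) = Mul(5, Mul(3, 4)) = Mul(5, 12) = 60)
Mul(654, f) = Mul(654, 60) = 39240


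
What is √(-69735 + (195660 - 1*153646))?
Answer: I*√27721 ≈ 166.5*I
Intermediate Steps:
√(-69735 + (195660 - 1*153646)) = √(-69735 + (195660 - 153646)) = √(-69735 + 42014) = √(-27721) = I*√27721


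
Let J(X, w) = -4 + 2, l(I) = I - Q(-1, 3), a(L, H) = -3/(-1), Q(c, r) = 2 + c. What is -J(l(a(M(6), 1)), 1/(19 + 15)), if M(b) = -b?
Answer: 2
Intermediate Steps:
a(L, H) = 3 (a(L, H) = -3*(-1) = 3)
l(I) = -1 + I (l(I) = I - (2 - 1) = I - 1*1 = I - 1 = -1 + I)
J(X, w) = -2
-J(l(a(M(6), 1)), 1/(19 + 15)) = -1*(-2) = 2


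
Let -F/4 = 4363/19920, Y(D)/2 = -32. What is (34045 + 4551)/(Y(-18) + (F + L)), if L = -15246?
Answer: -192208080/76248163 ≈ -2.5208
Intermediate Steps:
Y(D) = -64 (Y(D) = 2*(-32) = -64)
F = -4363/4980 (F = -17452/19920 = -4*4363/19920 = -4363/4980 ≈ -0.87610)
(34045 + 4551)/(Y(-18) + (F + L)) = (34045 + 4551)/(-64 + (-4363/4980 - 15246)) = 38596/(-64 - 75929443/4980) = 38596/(-76248163/4980) = 38596*(-4980/76248163) = -192208080/76248163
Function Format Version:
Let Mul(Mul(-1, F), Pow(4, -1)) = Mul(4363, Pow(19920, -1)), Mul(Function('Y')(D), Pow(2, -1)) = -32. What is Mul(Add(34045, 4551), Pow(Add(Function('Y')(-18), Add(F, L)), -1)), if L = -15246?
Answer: Rational(-192208080, 76248163) ≈ -2.5208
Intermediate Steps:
Function('Y')(D) = -64 (Function('Y')(D) = Mul(2, -32) = -64)
F = Rational(-4363, 4980) (F = Mul(-4, Mul(4363, Pow(19920, -1))) = Mul(-4, Mul(4363, Rational(1, 19920))) = Mul(-4, Rational(4363, 19920)) = Rational(-4363, 4980) ≈ -0.87610)
Mul(Add(34045, 4551), Pow(Add(Function('Y')(-18), Add(F, L)), -1)) = Mul(Add(34045, 4551), Pow(Add(-64, Add(Rational(-4363, 4980), -15246)), -1)) = Mul(38596, Pow(Add(-64, Rational(-75929443, 4980)), -1)) = Mul(38596, Pow(Rational(-76248163, 4980), -1)) = Mul(38596, Rational(-4980, 76248163)) = Rational(-192208080, 76248163)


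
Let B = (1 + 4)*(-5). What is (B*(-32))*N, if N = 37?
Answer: 29600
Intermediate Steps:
B = -25 (B = 5*(-5) = -25)
(B*(-32))*N = -25*(-32)*37 = 800*37 = 29600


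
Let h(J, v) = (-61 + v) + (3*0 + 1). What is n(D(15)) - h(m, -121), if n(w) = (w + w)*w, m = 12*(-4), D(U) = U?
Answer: 631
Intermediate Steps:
m = -48
n(w) = 2*w² (n(w) = (2*w)*w = 2*w²)
h(J, v) = -60 + v (h(J, v) = (-61 + v) + (0 + 1) = (-61 + v) + 1 = -60 + v)
n(D(15)) - h(m, -121) = 2*15² - (-60 - 121) = 2*225 - 1*(-181) = 450 + 181 = 631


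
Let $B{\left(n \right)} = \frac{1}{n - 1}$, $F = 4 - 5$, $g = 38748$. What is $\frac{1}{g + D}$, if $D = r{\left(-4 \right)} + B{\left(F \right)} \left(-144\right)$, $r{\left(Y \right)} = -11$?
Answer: $\frac{1}{38809} \approx 2.5767 \cdot 10^{-5}$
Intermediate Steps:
$F = -1$ ($F = 4 - 5 = -1$)
$B{\left(n \right)} = \frac{1}{-1 + n}$
$D = 61$ ($D = -11 + \frac{1}{-1 - 1} \left(-144\right) = -11 + \frac{1}{-2} \left(-144\right) = -11 - -72 = -11 + 72 = 61$)
$\frac{1}{g + D} = \frac{1}{38748 + 61} = \frac{1}{38809}$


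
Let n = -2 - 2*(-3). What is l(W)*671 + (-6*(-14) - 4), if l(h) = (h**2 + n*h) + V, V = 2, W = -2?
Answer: -1262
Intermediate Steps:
n = 4 (n = -2 + 6 = 4)
l(h) = 2 + h**2 + 4*h (l(h) = (h**2 + 4*h) + 2 = 2 + h**2 + 4*h)
l(W)*671 + (-6*(-14) - 4) = (2 + (-2)**2 + 4*(-2))*671 + (-6*(-14) - 4) = (2 + 4 - 8)*671 + (84 - 4) = -2*671 + 80 = -1342 + 80 = -1262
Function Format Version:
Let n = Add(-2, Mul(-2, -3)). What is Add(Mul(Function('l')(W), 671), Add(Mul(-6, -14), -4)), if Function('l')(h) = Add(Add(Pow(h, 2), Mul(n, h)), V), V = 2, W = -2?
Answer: -1262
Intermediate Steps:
n = 4 (n = Add(-2, 6) = 4)
Function('l')(h) = Add(2, Pow(h, 2), Mul(4, h)) (Function('l')(h) = Add(Add(Pow(h, 2), Mul(4, h)), 2) = Add(2, Pow(h, 2), Mul(4, h)))
Add(Mul(Function('l')(W), 671), Add(Mul(-6, -14), -4)) = Add(Mul(Add(2, Pow(-2, 2), Mul(4, -2)), 671), Add(Mul(-6, -14), -4)) = Add(Mul(Add(2, 4, -8), 671), Add(84, -4)) = Add(Mul(-2, 671), 80) = Add(-1342, 80) = -1262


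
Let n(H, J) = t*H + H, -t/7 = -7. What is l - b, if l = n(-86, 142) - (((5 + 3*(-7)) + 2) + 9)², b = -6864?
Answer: 2539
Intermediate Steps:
t = 49 (t = -7*(-7) = 49)
n(H, J) = 50*H (n(H, J) = 49*H + H = 50*H)
l = -4325 (l = 50*(-86) - (((5 + 3*(-7)) + 2) + 9)² = -4300 - (((5 - 21) + 2) + 9)² = -4300 - ((-16 + 2) + 9)² = -4300 - (-14 + 9)² = -4300 - 1*(-5)² = -4300 - 1*25 = -4300 - 25 = -4325)
l - b = -4325 - 1*(-6864) = -4325 + 6864 = 2539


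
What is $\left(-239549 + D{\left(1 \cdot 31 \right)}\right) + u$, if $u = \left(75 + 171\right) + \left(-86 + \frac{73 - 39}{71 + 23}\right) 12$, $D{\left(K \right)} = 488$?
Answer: $- \frac{11272605}{47} \approx -2.3984 \cdot 10^{5}$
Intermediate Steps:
$u = - \frac{36738}{47}$ ($u = 246 + \left(-86 + \frac{34}{94}\right) 12 = 246 + \left(-86 + 34 \cdot \frac{1}{94}\right) 12 = 246 + \left(-86 + \frac{17}{47}\right) 12 = 246 - \frac{48300}{47} = - \frac{36738}{47} \approx -781.66$)
$\left(-239549 + D{\left(1 \cdot 31 \right)}\right) + u = \left(-239549 + 488\right) - \frac{36738}{47} = -239061 - \frac{36738}{47} = - \frac{11272605}{47}$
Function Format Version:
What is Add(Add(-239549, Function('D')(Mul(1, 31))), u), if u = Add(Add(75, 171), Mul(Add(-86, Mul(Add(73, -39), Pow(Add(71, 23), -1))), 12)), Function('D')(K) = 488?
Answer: Rational(-11272605, 47) ≈ -2.3984e+5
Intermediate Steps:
u = Rational(-36738, 47) (u = Add(246, Mul(Add(-86, Mul(34, Pow(94, -1))), 12)) = Add(246, Mul(Add(-86, Mul(34, Rational(1, 94))), 12)) = Add(246, Mul(Add(-86, Rational(17, 47)), 12)) = Add(246, Mul(Rational(-4025, 47), 12)) = Add(246, Rational(-48300, 47)) = Rational(-36738, 47) ≈ -781.66)
Add(Add(-239549, Function('D')(Mul(1, 31))), u) = Add(Add(-239549, 488), Rational(-36738, 47)) = Add(-239061, Rational(-36738, 47)) = Rational(-11272605, 47)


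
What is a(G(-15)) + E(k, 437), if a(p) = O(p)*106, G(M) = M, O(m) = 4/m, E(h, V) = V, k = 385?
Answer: 6131/15 ≈ 408.73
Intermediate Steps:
a(p) = 424/p (a(p) = (4/p)*106 = 424/p)
a(G(-15)) + E(k, 437) = 424/(-15) + 437 = 424*(-1/15) + 437 = -424/15 + 437 = 6131/15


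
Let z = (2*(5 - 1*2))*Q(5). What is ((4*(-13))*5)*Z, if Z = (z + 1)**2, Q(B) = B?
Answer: -249860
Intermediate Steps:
z = 30 (z = (2*(5 - 1*2))*5 = (2*(5 - 2))*5 = (2*3)*5 = 6*5 = 30)
Z = 961 (Z = (30 + 1)**2 = 31**2 = 961)
((4*(-13))*5)*Z = ((4*(-13))*5)*961 = -52*5*961 = -260*961 = -249860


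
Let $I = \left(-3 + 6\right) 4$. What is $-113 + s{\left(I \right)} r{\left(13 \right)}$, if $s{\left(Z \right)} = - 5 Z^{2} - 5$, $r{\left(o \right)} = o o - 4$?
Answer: $-119738$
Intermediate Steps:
$r{\left(o \right)} = -4 + o^{2}$ ($r{\left(o \right)} = o^{2} - 4 = -4 + o^{2}$)
$I = 12$ ($I = 3 \cdot 4 = 12$)
$s{\left(Z \right)} = -5 - 5 Z^{2}$
$-113 + s{\left(I \right)} r{\left(13 \right)} = -113 + \left(-5 - 5 \cdot 12^{2}\right) \left(-4 + 13^{2}\right) = -113 + \left(-5 - 720\right) \left(-4 + 169\right) = -113 + \left(-5 - 720\right) 165 = -113 - 119625 = -119738$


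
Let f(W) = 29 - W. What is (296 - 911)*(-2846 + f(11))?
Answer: 1739220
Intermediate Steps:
(296 - 911)*(-2846 + f(11)) = (296 - 911)*(-2846 + (29 - 1*11)) = -615*(-2846 + (29 - 11)) = -615*(-2846 + 18) = -615*(-2828) = 1739220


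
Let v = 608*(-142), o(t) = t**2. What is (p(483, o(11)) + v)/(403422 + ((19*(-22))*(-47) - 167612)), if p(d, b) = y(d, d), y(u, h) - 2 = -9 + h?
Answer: -2385/7096 ≈ -0.33610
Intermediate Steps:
y(u, h) = -7 + h (y(u, h) = 2 + (-9 + h) = -7 + h)
p(d, b) = -7 + d
v = -86336
(p(483, o(11)) + v)/(403422 + ((19*(-22))*(-47) - 167612)) = ((-7 + 483) - 86336)/(403422 + ((19*(-22))*(-47) - 167612)) = (476 - 86336)/(403422 + (-418*(-47) - 167612)) = -85860/(403422 + (19646 - 167612)) = -85860/(403422 - 147966) = -85860/255456 = -85860*1/255456 = -2385/7096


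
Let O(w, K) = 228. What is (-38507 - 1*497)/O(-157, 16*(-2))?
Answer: -9751/57 ≈ -171.07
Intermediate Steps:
(-38507 - 1*497)/O(-157, 16*(-2)) = (-38507 - 1*497)/228 = (-38507 - 497)*(1/228) = -39004*1/228 = -9751/57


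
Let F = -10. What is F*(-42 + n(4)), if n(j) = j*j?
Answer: 260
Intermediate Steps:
n(j) = j²
F*(-42 + n(4)) = -10*(-42 + 4²) = -10*(-42 + 16) = -10*(-26) = 260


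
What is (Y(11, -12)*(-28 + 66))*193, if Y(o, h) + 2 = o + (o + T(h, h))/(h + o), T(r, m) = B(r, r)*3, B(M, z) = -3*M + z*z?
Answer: -3975028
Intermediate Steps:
B(M, z) = z**2 - 3*M (B(M, z) = -3*M + z**2 = z**2 - 3*M)
T(r, m) = -9*r + 3*r**2 (T(r, m) = (r**2 - 3*r)*3 = -9*r + 3*r**2)
Y(o, h) = -2 + o + (o + 3*h*(-3 + h))/(h + o) (Y(o, h) = -2 + (o + (o + 3*h*(-3 + h))/(h + o)) = -2 + o + (o + 3*h*(-3 + h))/(h + o))
(Y(11, -12)*(-28 + 66))*193 = (((11**2 - 1*11 - 11*(-12) + 3*(-12)**2 - 12*11)/(-12 + 11))*(-28 + 66))*193 = (((121 - 11 + 132 + 3*144 - 132)/(-1))*38)*193 = (-(121 - 11 + 132 + 432 - 132)*38)*193 = (-1*542*38)*193 = -542*38*193 = -20596*193 = -3975028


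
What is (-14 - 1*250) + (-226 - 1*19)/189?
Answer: -7163/27 ≈ -265.30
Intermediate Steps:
(-14 - 1*250) + (-226 - 1*19)/189 = (-14 - 250) + (-226 - 19)/189 = -264 + (1/189)*(-245) = -264 - 35/27 = -7163/27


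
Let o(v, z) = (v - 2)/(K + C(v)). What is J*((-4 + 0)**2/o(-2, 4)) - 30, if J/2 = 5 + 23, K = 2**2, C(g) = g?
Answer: -478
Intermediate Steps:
K = 4
o(v, z) = (-2 + v)/(4 + v) (o(v, z) = (v - 2)/(4 + v) = (-2 + v)/(4 + v))
J = 56 (J = 2*(5 + 23) = 2*28 = 56)
J*((-4 + 0)**2/o(-2, 4)) - 30 = 56*((-4 + 0)**2/(((-2 - 2)/(4 - 2)))) - 30 = 56*((-4)**2/((-4/2))) - 30 = 56*(16/(((1/2)*(-4)))) - 30 = 56*(16/(-2)) - 30 = 56*(16*(-1/2)) - 30 = 56*(-8) - 30 = -448 - 30 = -478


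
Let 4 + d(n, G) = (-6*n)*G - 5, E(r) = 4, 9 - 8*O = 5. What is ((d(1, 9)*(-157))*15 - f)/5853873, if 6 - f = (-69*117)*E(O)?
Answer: 38689/1951291 ≈ 0.019827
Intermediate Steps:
O = 1/2 (O = 9/8 - 1/8*5 = 9/8 - 5/8 = 1/2 ≈ 0.50000)
d(n, G) = -9 - 6*G*n (d(n, G) = -4 + ((-6*n)*G - 5) = -4 + (-6*G*n - 5) = -4 + (-5 - 6*G*n) = -9 - 6*G*n)
f = 32298 (f = 6 - (-69*117)*4 = 6 - (-8073)*4 = 6 - 1*(-32292) = 6 + 32292 = 32298)
((d(1, 9)*(-157))*15 - f)/5853873 = (((-9 - 6*9*1)*(-157))*15 - 1*32298)/5853873 = (((-9 - 54)*(-157))*15 - 32298)*(1/5853873) = (-63*(-157)*15 - 32298)*(1/5853873) = (9891*15 - 32298)*(1/5853873) = (148365 - 32298)*(1/5853873) = 116067*(1/5853873) = 38689/1951291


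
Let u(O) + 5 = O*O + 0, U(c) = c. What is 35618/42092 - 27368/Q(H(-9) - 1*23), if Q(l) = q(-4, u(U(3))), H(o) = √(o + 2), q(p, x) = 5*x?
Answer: -143907687/105230 ≈ -1367.6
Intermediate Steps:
u(O) = -5 + O² (u(O) = -5 + (O*O + 0) = -5 + (O² + 0) = -5 + O²)
H(o) = √(2 + o)
Q(l) = 20 (Q(l) = 5*(-5 + 3²) = 5*(-5 + 9) = 5*4 = 20)
35618/42092 - 27368/Q(H(-9) - 1*23) = 35618/42092 - 27368/20 = 35618*(1/42092) - 27368*1/20 = 17809/21046 - 6842/5 = -143907687/105230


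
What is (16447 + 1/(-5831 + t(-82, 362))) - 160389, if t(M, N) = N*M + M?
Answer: -5123903375/35597 ≈ -1.4394e+5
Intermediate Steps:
t(M, N) = M + M*N (t(M, N) = M*N + M = M + M*N)
(16447 + 1/(-5831 + t(-82, 362))) - 160389 = (16447 + 1/(-5831 - 82*(1 + 362))) - 160389 = (16447 + 1/(-5831 - 82*363)) - 160389 = (16447 + 1/(-5831 - 29766)) - 160389 = (16447 + 1/(-35597)) - 160389 = (16447 - 1/35597) - 160389 = 585463858/35597 - 160389 = -5123903375/35597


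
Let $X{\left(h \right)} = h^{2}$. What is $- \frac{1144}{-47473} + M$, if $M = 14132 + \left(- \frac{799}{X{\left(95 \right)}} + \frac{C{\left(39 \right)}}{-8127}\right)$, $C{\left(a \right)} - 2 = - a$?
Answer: $\frac{49206892128134296}{3481962965775} \approx 14132.0$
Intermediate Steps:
$C{\left(a \right)} = 2 - a$
$M = \frac{1036521985552}{73346175}$ ($M = 14132 + \left(- \frac{799}{95^{2}} + \frac{2 - 39}{-8127}\right) = 14132 - \left(\frac{799}{9025} - \left(2 - 39\right) \left(- \frac{1}{8127}\right)\right) = 14132 - \frac{6159548}{73346175} = \frac{1036521985552}{73346175} \approx 14132.0$)
$- \frac{1144}{-47473} + M = - \frac{1144}{-47473} + \frac{1036521985552}{73346175} = \left(-1144\right) \left(- \frac{1}{47473}\right) + \frac{1036521985552}{73346175} = \frac{1144}{47473} + \frac{1036521985552}{73346175} = \frac{49206892128134296}{3481962965775}$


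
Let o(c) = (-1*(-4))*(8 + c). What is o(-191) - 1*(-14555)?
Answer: 13823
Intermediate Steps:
o(c) = 32 + 4*c (o(c) = 4*(8 + c) = 32 + 4*c)
o(-191) - 1*(-14555) = (32 + 4*(-191)) - 1*(-14555) = (32 - 764) + 14555 = -732 + 14555 = 13823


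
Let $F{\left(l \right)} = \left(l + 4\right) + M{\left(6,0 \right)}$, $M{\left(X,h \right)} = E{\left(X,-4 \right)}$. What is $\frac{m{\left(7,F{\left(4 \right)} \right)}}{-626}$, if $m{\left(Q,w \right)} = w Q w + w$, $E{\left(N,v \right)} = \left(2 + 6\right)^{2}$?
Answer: $- \frac{18180}{313} \approx -58.083$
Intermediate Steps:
$E{\left(N,v \right)} = 64$ ($E{\left(N,v \right)} = 8^{2} = 64$)
$M{\left(X,h \right)} = 64$
$F{\left(l \right)} = 68 + l$ ($F{\left(l \right)} = \left(l + 4\right) + 64 = \left(4 + l\right) + 64 = 68 + l$)
$m{\left(Q,w \right)} = w + Q w^{2}$ ($m{\left(Q,w \right)} = Q w w + w = Q w^{2} + w = w + Q w^{2}$)
$\frac{m{\left(7,F{\left(4 \right)} \right)}}{-626} = \frac{\left(68 + 4\right) \left(1 + 7 \left(68 + 4\right)\right)}{-626} = 72 \left(1 + 7 \cdot 72\right) \left(- \frac{1}{626}\right) = 72 \left(1 + 504\right) \left(- \frac{1}{626}\right) = 72 \cdot 505 \left(- \frac{1}{626}\right) = 36360 \left(- \frac{1}{626}\right) = - \frac{18180}{313}$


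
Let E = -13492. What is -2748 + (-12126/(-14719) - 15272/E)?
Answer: -136333371736/49647187 ≈ -2746.0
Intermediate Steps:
-2748 + (-12126/(-14719) - 15272/E) = -2748 + (-12126/(-14719) - 15272/(-13492)) = -2748 + (-12126*(-1/14719) - 15272*(-1/13492)) = -2748 + (12126/14719 + 3818/3373) = -2748 + 97098140/49647187 = -136333371736/49647187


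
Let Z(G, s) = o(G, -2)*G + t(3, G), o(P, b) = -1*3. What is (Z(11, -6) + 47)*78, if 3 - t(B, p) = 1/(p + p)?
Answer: 14547/11 ≈ 1322.5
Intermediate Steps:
o(P, b) = -3
t(B, p) = 3 - 1/(2*p) (t(B, p) = 3 - 1/(p + p) = 3 - 1/(2*p))
Z(G, s) = 3 - 3*G - 1/(2*G) (Z(G, s) = -3*G + (3 - 1/(2*G)) = 3 - 3*G - 1/(2*G))
(Z(11, -6) + 47)*78 = ((3 - 3*11 - 1/2/11) + 47)*78 = ((3 - 33 - 1/2*1/11) + 47)*78 = ((3 - 33 - 1/22) + 47)*78 = (-661/22 + 47)*78 = (373/22)*78 = 14547/11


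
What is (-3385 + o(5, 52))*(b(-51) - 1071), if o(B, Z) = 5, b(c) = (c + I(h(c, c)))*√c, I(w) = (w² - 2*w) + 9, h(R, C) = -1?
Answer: 3619980 + 131820*I*√51 ≈ 3.62e+6 + 9.4138e+5*I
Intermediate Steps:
I(w) = 9 + w² - 2*w
b(c) = √c*(12 + c) (b(c) = (c + (9 + (-1)² - 2*(-1)))*√c = (c + (9 + 1 + 2))*√c = (c + 12)*√c = (12 + c)*√c = √c*(12 + c))
(-3385 + o(5, 52))*(b(-51) - 1071) = (-3385 + 5)*(√(-51)*(12 - 51) - 1071) = -3380*((I*√51)*(-39) - 1071) = -3380*(-39*I*√51 - 1071) = -3380*(-1071 - 39*I*√51) = 3619980 + 131820*I*√51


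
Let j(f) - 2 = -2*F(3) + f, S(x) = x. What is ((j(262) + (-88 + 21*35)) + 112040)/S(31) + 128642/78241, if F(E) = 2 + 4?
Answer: 8840448201/2425471 ≈ 3644.8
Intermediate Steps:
F(E) = 6
j(f) = -10 + f (j(f) = 2 + (-2*6 + f) = 2 + (-12 + f) = -10 + f)
((j(262) + (-88 + 21*35)) + 112040)/S(31) + 128642/78241 = (((-10 + 262) + (-88 + 21*35)) + 112040)/31 + 128642/78241 = ((252 + (-88 + 735)) + 112040)*(1/31) + 128642*(1/78241) = ((252 + 647) + 112040)*(1/31) + 128642/78241 = (899 + 112040)*(1/31) + 128642/78241 = 112939*(1/31) + 128642/78241 = 112939/31 + 128642/78241 = 8840448201/2425471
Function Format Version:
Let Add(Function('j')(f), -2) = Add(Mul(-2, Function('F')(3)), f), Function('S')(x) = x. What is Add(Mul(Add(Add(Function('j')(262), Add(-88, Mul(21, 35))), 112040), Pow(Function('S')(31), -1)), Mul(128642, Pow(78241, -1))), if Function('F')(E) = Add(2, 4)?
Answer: Rational(8840448201, 2425471) ≈ 3644.8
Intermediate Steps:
Function('F')(E) = 6
Function('j')(f) = Add(-10, f) (Function('j')(f) = Add(2, Add(Mul(-2, 6), f)) = Add(2, Add(-12, f)) = Add(-10, f))
Add(Mul(Add(Add(Function('j')(262), Add(-88, Mul(21, 35))), 112040), Pow(Function('S')(31), -1)), Mul(128642, Pow(78241, -1))) = Add(Mul(Add(Add(Add(-10, 262), Add(-88, Mul(21, 35))), 112040), Pow(31, -1)), Mul(128642, Pow(78241, -1))) = Add(Mul(Add(Add(252, Add(-88, 735)), 112040), Rational(1, 31)), Mul(128642, Rational(1, 78241))) = Add(Mul(Add(Add(252, 647), 112040), Rational(1, 31)), Rational(128642, 78241)) = Add(Mul(Add(899, 112040), Rational(1, 31)), Rational(128642, 78241)) = Add(Mul(112939, Rational(1, 31)), Rational(128642, 78241)) = Add(Rational(112939, 31), Rational(128642, 78241)) = Rational(8840448201, 2425471)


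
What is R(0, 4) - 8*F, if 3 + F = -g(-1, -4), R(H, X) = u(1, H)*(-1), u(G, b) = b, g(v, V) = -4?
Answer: -8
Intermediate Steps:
R(H, X) = -H (R(H, X) = H*(-1) = -H)
F = 1 (F = -3 - 1*(-4) = -3 + 4 = 1)
R(0, 4) - 8*F = -1*0 - 8*1 = 0 - 8 = -8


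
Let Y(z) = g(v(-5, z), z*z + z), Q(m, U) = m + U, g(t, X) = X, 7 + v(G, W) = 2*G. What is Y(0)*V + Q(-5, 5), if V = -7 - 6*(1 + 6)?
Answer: 0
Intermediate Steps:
v(G, W) = -7 + 2*G
V = -49 (V = -7 - 6*7 = -7 - 1*42 = -7 - 42 = -49)
Q(m, U) = U + m
Y(z) = z + z**2 (Y(z) = z*z + z = z**2 + z = z + z**2)
Y(0)*V + Q(-5, 5) = (0*(1 + 0))*(-49) + (5 - 5) = (0*1)*(-49) + 0 = 0*(-49) + 0 = 0 + 0 = 0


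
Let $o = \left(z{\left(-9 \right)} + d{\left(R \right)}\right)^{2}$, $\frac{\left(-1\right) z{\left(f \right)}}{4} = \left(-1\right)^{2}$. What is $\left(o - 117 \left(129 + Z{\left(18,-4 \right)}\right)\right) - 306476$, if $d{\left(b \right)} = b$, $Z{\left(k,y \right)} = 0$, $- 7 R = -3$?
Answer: $- \frac{15756256}{49} \approx -3.2156 \cdot 10^{5}$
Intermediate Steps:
$R = \frac{3}{7}$ ($R = \left(- \frac{1}{7}\right) \left(-3\right) = \frac{3}{7} \approx 0.42857$)
$z{\left(f \right)} = -4$ ($z{\left(f \right)} = - 4 \left(-1\right)^{2} = \left(-4\right) 1 = -4$)
$o = \frac{625}{49}$ ($o = \left(-4 + \frac{3}{7}\right)^{2} = \left(- \frac{25}{7}\right)^{2} = \frac{625}{49} \approx 12.755$)
$\left(o - 117 \left(129 + Z{\left(18,-4 \right)}\right)\right) - 306476 = \left(\frac{625}{49} - 117 \left(129 + 0\right)\right) - 306476 = \left(\frac{625}{49} - 15093\right) - 306476 = - \frac{738932}{49} - 306476 = - \frac{15756256}{49}$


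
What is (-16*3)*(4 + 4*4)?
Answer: -960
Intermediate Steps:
(-16*3)*(4 + 4*4) = -48*(4 + 16) = -48*20 = -960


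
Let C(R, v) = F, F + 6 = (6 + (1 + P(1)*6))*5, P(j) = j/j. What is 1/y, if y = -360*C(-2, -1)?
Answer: -1/21240 ≈ -4.7081e-5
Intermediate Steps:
P(j) = 1
F = 59 (F = -6 + (6 + (1 + 1*6))*5 = -6 + (6 + (1 + 6))*5 = -6 + (6 + 7)*5 = -6 + 13*5 = -6 + 65 = 59)
C(R, v) = 59
y = -21240 (y = -360*59 = -21240)
1/y = 1/(-21240) = -1/21240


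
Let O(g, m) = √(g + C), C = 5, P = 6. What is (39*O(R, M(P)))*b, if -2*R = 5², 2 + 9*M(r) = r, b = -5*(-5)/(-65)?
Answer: -15*I*√30/2 ≈ -41.079*I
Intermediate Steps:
b = -5/13 (b = 25*(-1/65) = -5/13 ≈ -0.38462)
M(r) = -2/9 + r/9
R = -25/2 (R = -½*5² = -½*25 = -25/2 ≈ -12.500)
O(g, m) = √(5 + g) (O(g, m) = √(g + 5) = √(5 + g))
(39*O(R, M(P)))*b = (39*√(5 - 25/2))*(-5/13) = (39*√(-15/2))*(-5/13) = (39*(I*√30/2))*(-5/13) = (39*I*√30/2)*(-5/13) = -15*I*√30/2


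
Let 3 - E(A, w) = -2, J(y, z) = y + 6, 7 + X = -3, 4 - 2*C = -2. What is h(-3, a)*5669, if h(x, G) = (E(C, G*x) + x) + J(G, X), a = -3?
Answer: 28345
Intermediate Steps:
C = 3 (C = 2 - ½*(-2) = 2 + 1 = 3)
X = -10 (X = -7 - 3 = -10)
J(y, z) = 6 + y
E(A, w) = 5 (E(A, w) = 3 - 1*(-2) = 3 + 2 = 5)
h(x, G) = 11 + G + x (h(x, G) = (5 + x) + (6 + G) = 11 + G + x)
h(-3, a)*5669 = (11 - 3 - 3)*5669 = 5*5669 = 28345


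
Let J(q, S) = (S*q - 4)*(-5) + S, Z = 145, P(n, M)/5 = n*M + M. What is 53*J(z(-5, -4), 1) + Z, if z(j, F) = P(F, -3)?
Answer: -10667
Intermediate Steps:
P(n, M) = 5*M + 5*M*n (P(n, M) = 5*(n*M + M) = 5*(M*n + M) = 5*(M + M*n) = 5*M + 5*M*n)
z(j, F) = -15 - 15*F (z(j, F) = 5*(-3)*(1 + F) = -15 - 15*F)
J(q, S) = 20 + S - 5*S*q (J(q, S) = (-4 + S*q)*(-5) + S = (20 - 5*S*q) + S = 20 + S - 5*S*q)
53*J(z(-5, -4), 1) + Z = 53*(20 + 1 - 5*1*(-15 - 15*(-4))) + 145 = 53*(20 + 1 - 5*1*(-15 + 60)) + 145 = 53*(20 + 1 - 5*1*45) + 145 = 53*(20 + 1 - 225) + 145 = 53*(-204) + 145 = -10812 + 145 = -10667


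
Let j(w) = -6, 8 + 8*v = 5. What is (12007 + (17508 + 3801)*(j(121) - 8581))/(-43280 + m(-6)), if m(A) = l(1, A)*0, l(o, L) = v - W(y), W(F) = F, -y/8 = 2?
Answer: 22871047/5410 ≈ 4227.5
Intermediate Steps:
v = -3/8 (v = -1 + (1/8)*5 = -1 + 5/8 = -3/8 ≈ -0.37500)
y = -16 (y = -8*2 = -16)
l(o, L) = 125/8 (l(o, L) = -3/8 - 1*(-16) = -3/8 + 16 = 125/8)
m(A) = 0 (m(A) = (125/8)*0 = 0)
(12007 + (17508 + 3801)*(j(121) - 8581))/(-43280 + m(-6)) = (12007 + (17508 + 3801)*(-6 - 8581))/(-43280 + 0) = (12007 + 21309*(-8587))/(-43280) = (12007 - 182980383)*(-1/43280) = -182968376*(-1/43280) = 22871047/5410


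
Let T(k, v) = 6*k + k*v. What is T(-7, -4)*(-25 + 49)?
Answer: -336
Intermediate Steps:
T(-7, -4)*(-25 + 49) = (-7*(6 - 4))*(-25 + 49) = -7*2*24 = -14*24 = -336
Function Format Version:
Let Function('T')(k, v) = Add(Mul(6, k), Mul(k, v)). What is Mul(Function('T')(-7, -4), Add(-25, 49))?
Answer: -336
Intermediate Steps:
Mul(Function('T')(-7, -4), Add(-25, 49)) = Mul(Mul(-7, Add(6, -4)), Add(-25, 49)) = Mul(Mul(-7, 2), 24) = Mul(-14, 24) = -336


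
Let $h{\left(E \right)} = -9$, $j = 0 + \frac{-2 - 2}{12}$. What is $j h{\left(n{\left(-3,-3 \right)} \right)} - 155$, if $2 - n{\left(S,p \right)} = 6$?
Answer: $-152$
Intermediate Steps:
$n{\left(S,p \right)} = -4$ ($n{\left(S,p \right)} = 2 - 6 = -4$)
$j = - \frac{1}{3}$ ($j = 0 - \frac{1}{3} = - \frac{1}{3} \approx -0.33333$)
$j h{\left(n{\left(-3,-3 \right)} \right)} - 155 = \left(- \frac{1}{3}\right) \left(-9\right) - 155 = 3 - 155 = -152$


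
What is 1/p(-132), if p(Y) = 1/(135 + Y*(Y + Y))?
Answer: 34983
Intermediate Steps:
p(Y) = 1/(135 + 2*Y**2) (p(Y) = 1/(135 + Y*(2*Y)) = 1/(135 + 2*Y**2))
1/p(-132) = 1/(1/(135 + 2*(-132)**2)) = 1/(1/(135 + 2*17424)) = 1/(1/(135 + 34848)) = 1/(1/34983) = 34983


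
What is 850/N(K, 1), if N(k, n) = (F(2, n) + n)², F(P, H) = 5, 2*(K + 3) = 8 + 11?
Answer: 425/18 ≈ 23.611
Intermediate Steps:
K = 13/2 (K = -3 + (8 + 11)/2 = -3 + (½)*19 = -3 + 19/2 = 13/2 ≈ 6.5000)
N(k, n) = (5 + n)²
850/N(K, 1) = 850/((5 + 1)²) = 850/(6²) = 850/36 = 850*(1/36) = 425/18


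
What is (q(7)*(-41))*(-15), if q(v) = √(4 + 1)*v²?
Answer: 30135*√5 ≈ 67384.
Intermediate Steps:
q(v) = √5*v²
(q(7)*(-41))*(-15) = ((√5*7²)*(-41))*(-15) = ((√5*49)*(-41))*(-15) = ((49*√5)*(-41))*(-15) = -2009*√5*(-15) = 30135*√5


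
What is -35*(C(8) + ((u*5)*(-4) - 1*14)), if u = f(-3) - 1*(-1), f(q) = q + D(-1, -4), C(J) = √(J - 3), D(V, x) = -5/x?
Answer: -35 - 35*√5 ≈ -113.26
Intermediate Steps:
C(J) = √(-3 + J)
f(q) = 5/4 + q (f(q) = q - 5/(-4) = q - 5*(-¼) = q + 5/4 = 5/4 + q)
u = -¾ (u = (5/4 - 3) - 1*(-1) = -7/4 + 1 = -¾ ≈ -0.75000)
-35*(C(8) + ((u*5)*(-4) - 1*14)) = -35*(√(-3 + 8) + (-¾*5*(-4) - 1*14)) = -35*(√5 + (-15/4*(-4) - 14)) = -35*(√5 + (15 - 14)) = -35*(√5 + 1) = -35*(1 + √5) = -35 - 35*√5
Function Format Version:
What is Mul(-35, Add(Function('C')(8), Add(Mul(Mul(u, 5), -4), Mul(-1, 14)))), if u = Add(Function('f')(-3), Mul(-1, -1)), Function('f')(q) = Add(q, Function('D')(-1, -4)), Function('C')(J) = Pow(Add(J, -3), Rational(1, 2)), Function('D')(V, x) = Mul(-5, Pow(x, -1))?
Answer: Add(-35, Mul(-35, Pow(5, Rational(1, 2)))) ≈ -113.26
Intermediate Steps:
Function('C')(J) = Pow(Add(-3, J), Rational(1, 2))
Function('f')(q) = Add(Rational(5, 4), q) (Function('f')(q) = Add(q, Mul(-5, Pow(-4, -1))) = Add(q, Mul(-5, Rational(-1, 4))) = Add(q, Rational(5, 4)) = Add(Rational(5, 4), q))
u = Rational(-3, 4) (u = Add(Add(Rational(5, 4), -3), Mul(-1, -1)) = Add(Rational(-7, 4), 1) = Rational(-3, 4) ≈ -0.75000)
Mul(-35, Add(Function('C')(8), Add(Mul(Mul(u, 5), -4), Mul(-1, 14)))) = Mul(-35, Add(Pow(Add(-3, 8), Rational(1, 2)), Add(Mul(Mul(Rational(-3, 4), 5), -4), Mul(-1, 14)))) = Mul(-35, Add(Pow(5, Rational(1, 2)), Add(Mul(Rational(-15, 4), -4), -14))) = Mul(-35, Add(Pow(5, Rational(1, 2)), Add(15, -14))) = Mul(-35, Add(Pow(5, Rational(1, 2)), 1)) = Mul(-35, Add(1, Pow(5, Rational(1, 2)))) = Add(-35, Mul(-35, Pow(5, Rational(1, 2))))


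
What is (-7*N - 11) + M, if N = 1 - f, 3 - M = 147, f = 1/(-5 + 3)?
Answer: -331/2 ≈ -165.50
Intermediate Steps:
f = -1/2 (f = 1/(-2) = -1/2 ≈ -0.50000)
M = -144 (M = 3 - 1*147 = 3 - 147 = -144)
N = 3/2 (N = 1 - 1*(-1/2) = 1 + 1/2 = 3/2 ≈ 1.5000)
(-7*N - 11) + M = (-7*3/2 - 11) - 144 = (-21/2 - 11) - 144 = -43/2 - 144 = -331/2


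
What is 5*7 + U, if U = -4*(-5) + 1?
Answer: 56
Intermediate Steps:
U = 21 (U = 20 + 1 = 21)
5*7 + U = 5*7 + 21 = 35 + 21 = 56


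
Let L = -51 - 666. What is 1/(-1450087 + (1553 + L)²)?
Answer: -1/751191 ≈ -1.3312e-6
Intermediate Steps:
L = -717
1/(-1450087 + (1553 + L)²) = 1/(-1450087 + (1553 - 717)²) = 1/(-1450087 + 836²) = 1/(-1450087 + 698896) = 1/(-751191) = -1/751191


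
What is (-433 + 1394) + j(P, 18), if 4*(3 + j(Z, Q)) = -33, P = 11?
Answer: 3799/4 ≈ 949.75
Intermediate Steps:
j(Z, Q) = -45/4 (j(Z, Q) = -3 + (1/4)*(-33) = -3 - 33/4 = -45/4)
(-433 + 1394) + j(P, 18) = (-433 + 1394) - 45/4 = 961 - 45/4 = 3799/4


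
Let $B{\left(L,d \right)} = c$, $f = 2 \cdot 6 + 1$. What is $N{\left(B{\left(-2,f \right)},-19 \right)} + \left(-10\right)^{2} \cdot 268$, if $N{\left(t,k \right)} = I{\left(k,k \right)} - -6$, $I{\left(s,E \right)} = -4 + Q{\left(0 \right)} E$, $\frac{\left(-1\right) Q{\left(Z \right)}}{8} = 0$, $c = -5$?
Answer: $26802$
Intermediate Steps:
$Q{\left(Z \right)} = 0$ ($Q{\left(Z \right)} = \left(-8\right) 0 = 0$)
$f = 13$ ($f = 12 + 1 = 13$)
$B{\left(L,d \right)} = -5$
$I{\left(s,E \right)} = -4$ ($I{\left(s,E \right)} = -4 + 0 E = -4 + 0 = -4$)
$N{\left(t,k \right)} = 2$ ($N{\left(t,k \right)} = -4 - -6 = -4 + 6 = 2$)
$N{\left(B{\left(-2,f \right)},-19 \right)} + \left(-10\right)^{2} \cdot 268 = 2 + \left(-10\right)^{2} \cdot 268 = 2 + 100 \cdot 268 = 2 + 26800 = 26802$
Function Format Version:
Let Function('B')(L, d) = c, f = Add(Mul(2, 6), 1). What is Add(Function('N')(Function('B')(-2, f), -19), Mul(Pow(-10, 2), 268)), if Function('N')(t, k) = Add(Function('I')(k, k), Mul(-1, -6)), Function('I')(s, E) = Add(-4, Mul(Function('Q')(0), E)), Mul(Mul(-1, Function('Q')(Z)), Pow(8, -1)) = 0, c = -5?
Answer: 26802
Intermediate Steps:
Function('Q')(Z) = 0 (Function('Q')(Z) = Mul(-8, 0) = 0)
f = 13 (f = Add(12, 1) = 13)
Function('B')(L, d) = -5
Function('I')(s, E) = -4 (Function('I')(s, E) = Add(-4, Mul(0, E)) = Add(-4, 0) = -4)
Function('N')(t, k) = 2 (Function('N')(t, k) = Add(-4, Mul(-1, -6)) = Add(-4, 6) = 2)
Add(Function('N')(Function('B')(-2, f), -19), Mul(Pow(-10, 2), 268)) = Add(2, Mul(Pow(-10, 2), 268)) = Add(2, Mul(100, 268)) = Add(2, 26800) = 26802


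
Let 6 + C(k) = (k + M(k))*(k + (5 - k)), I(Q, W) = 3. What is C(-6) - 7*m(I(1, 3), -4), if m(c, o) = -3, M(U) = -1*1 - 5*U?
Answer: 130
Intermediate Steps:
M(U) = -1 - 5*U
C(k) = -11 - 20*k (C(k) = -6 + (k + (-1 - 5*k))*(k + (5 - k)) = -6 + (-1 - 4*k)*5 = -6 + (-5 - 20*k) = -11 - 20*k)
C(-6) - 7*m(I(1, 3), -4) = (-11 - 20*(-6)) - 7*(-3) = (-11 + 120) + 21 = 109 + 21 = 130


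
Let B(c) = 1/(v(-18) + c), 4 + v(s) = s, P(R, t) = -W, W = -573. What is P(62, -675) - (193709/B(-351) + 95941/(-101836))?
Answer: 7358061495021/101836 ≈ 7.2254e+7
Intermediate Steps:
P(R, t) = 573 (P(R, t) = -1*(-573) = 573)
v(s) = -4 + s
B(c) = 1/(-22 + c) (B(c) = 1/((-4 - 18) + c) = 1/(-22 + c))
P(62, -675) - (193709/B(-351) + 95941/(-101836)) = 573 - (193709/(1/(-22 - 351)) + 95941/(-101836)) = 573 - (193709/(1/(-373)) + 95941*(-1/101836)) = 573 - (193709/(-1/373) - 95941/101836) = 573 - (193709*(-373) - 95941/101836) = 573 - (-72253457 - 95941/101836) = 573 - 1*(-7358003142993/101836) = 573 + 7358003142993/101836 = 7358061495021/101836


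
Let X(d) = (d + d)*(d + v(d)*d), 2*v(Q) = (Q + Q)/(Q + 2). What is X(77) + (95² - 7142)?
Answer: 1998605/79 ≈ 25299.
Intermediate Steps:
v(Q) = Q/(2 + Q) (v(Q) = ((Q + Q)/(Q + 2))/2 = ((2*Q)/(2 + Q))/2 = (2*Q/(2 + Q))/2 = Q/(2 + Q))
X(d) = 2*d*(d + d²/(2 + d)) (X(d) = (d + d)*(d + (d/(2 + d))*d) = (2*d)*(d + d²/(2 + d)) = 2*d*(d + d²/(2 + d)))
X(77) + (95² - 7142) = 4*77²*(1 + 77)/(2 + 77) + (95² - 7142) = 4*5929*78/79 + (9025 - 7142) = 4*5929*(1/79)*78 + 1883 = 1849848/79 + 1883 = 1998605/79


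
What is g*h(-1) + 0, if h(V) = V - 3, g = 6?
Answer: -24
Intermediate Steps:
h(V) = -3 + V
g*h(-1) + 0 = 6*(-3 - 1) + 0 = 6*(-4) + 0 = -24 + 0 = -24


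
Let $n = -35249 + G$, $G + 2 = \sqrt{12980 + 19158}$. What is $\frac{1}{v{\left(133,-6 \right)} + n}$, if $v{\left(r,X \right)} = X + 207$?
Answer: $- \frac{17525}{614235181} - \frac{\sqrt{32138}}{1228470362} \approx -2.8677 \cdot 10^{-5}$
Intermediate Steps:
$v{\left(r,X \right)} = 207 + X$
$G = -2 + \sqrt{32138}$ ($G = -2 + \sqrt{12980 + 19158} = -2 + \sqrt{32138} \approx 177.27$)
$n = -35251 + \sqrt{32138}$ ($n = -35249 - \left(2 - \sqrt{32138}\right) = -35251 + \sqrt{32138} \approx -35072.0$)
$\frac{1}{v{\left(133,-6 \right)} + n} = \frac{1}{\left(207 - 6\right) - \left(35251 - \sqrt{32138}\right)} = \frac{1}{201 - \left(35251 - \sqrt{32138}\right)} = \frac{1}{-35050 + \sqrt{32138}}$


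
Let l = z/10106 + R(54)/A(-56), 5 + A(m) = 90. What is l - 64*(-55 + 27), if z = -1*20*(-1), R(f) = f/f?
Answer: 769678863/429505 ≈ 1792.0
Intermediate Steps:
A(m) = 85 (A(m) = -5 + 90 = 85)
R(f) = 1
z = 20 (z = -20*(-1) = 20)
l = 5903/429505 (l = 20/10106 + 1/85 = 20*(1/10106) + 1*(1/85) = 10/5053 + 1/85 = 5903/429505 ≈ 0.013744)
l - 64*(-55 + 27) = 5903/429505 - 64*(-55 + 27) = 5903/429505 - 64*(-28) = 5903/429505 + 1792 = 769678863/429505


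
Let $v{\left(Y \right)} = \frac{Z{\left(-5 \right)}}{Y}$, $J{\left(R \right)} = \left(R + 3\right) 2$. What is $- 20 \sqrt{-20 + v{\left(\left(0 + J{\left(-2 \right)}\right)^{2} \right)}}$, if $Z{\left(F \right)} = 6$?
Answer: $- 10 i \sqrt{74} \approx - 86.023 i$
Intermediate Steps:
$J{\left(R \right)} = 6 + 2 R$ ($J{\left(R \right)} = \left(3 + R\right) 2 = 6 + 2 R$)
$v{\left(Y \right)} = \frac{6}{Y}$
$- 20 \sqrt{-20 + v{\left(\left(0 + J{\left(-2 \right)}\right)^{2} \right)}} = - 20 \sqrt{-20 + \frac{6}{\left(0 + \left(6 + 2 \left(-2\right)\right)\right)^{2}}} = - 20 \sqrt{-20 + \frac{6}{\left(0 + \left(6 - 4\right)\right)^{2}}} = - 20 \sqrt{-20 + \frac{6}{\left(0 + 2\right)^{2}}} = - 20 \sqrt{-20 + \frac{6}{2^{2}}} = - 20 \sqrt{-20 + \frac{6}{4}} = - 20 \sqrt{-20 + 6 \cdot \frac{1}{4}} = - 20 \sqrt{-20 + \frac{3}{2}} = - 20 \sqrt{- \frac{37}{2}} = - 20 \frac{i \sqrt{74}}{2} = - 10 i \sqrt{74}$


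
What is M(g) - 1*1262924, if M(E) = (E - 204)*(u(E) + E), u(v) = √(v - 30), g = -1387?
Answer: 943793 - 1591*I*√1417 ≈ 9.4379e+5 - 59890.0*I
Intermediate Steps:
u(v) = √(-30 + v)
M(E) = (-204 + E)*(E + √(-30 + E)) (M(E) = (E - 204)*(√(-30 + E) + E) = (-204 + E)*(E + √(-30 + E)))
M(g) - 1*1262924 = ((-1387)² - 204*(-1387) - 204*√(-30 - 1387) - 1387*√(-30 - 1387)) - 1*1262924 = (1923769 + 282948 - 204*I*√1417 - 1387*I*√1417) - 1262924 = (2206717 - 1591*I*√1417) - 1262924 = 943793 - 1591*I*√1417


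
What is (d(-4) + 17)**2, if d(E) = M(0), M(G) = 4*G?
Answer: 289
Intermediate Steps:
d(E) = 0 (d(E) = 4*0 = 0)
(d(-4) + 17)**2 = (0 + 17)**2 = 17**2 = 289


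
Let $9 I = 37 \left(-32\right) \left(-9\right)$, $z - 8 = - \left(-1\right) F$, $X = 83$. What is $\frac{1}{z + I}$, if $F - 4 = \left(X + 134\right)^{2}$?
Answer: $\frac{1}{48285} \approx 2.071 \cdot 10^{-5}$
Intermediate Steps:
$F = 47093$ ($F = 4 + \left(83 + 134\right)^{2} = 4 + 217^{2} = 4 + 47089 = 47093$)
$z = 47101$ ($z = 8 - \left(-1\right) 47093 = 8 - -47093 = 8 + 47093 = 47101$)
$I = 1184$ ($I = \frac{37 \left(-32\right) \left(-9\right)}{9} = \frac{\left(-1184\right) \left(-9\right)}{9} = \frac{1}{9} \cdot 10656 = 1184$)
$\frac{1}{z + I} = \frac{1}{47101 + 1184} = \frac{1}{48285}$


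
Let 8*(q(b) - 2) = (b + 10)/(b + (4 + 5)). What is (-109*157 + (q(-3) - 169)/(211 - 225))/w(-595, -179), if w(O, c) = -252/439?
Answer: 5044955953/169344 ≈ 29791.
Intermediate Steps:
w(O, c) = -252/439 (w(O, c) = -252*1/439 = -252/439)
q(b) = 2 + (10 + b)/(8*(9 + b)) (q(b) = 2 + ((b + 10)/(b + (4 + 5)))/8 = 2 + ((10 + b)/(b + 9))/8 = 2 + ((10 + b)/(9 + b))/8 = 2 + (10 + b)/(8*(9 + b)))
(-109*157 + (q(-3) - 169)/(211 - 225))/w(-595, -179) = (-109*157 + ((154 + 17*(-3))/(8*(9 - 3)) - 169)/(211 - 225))/(-252/439) = (-17113 + ((⅛)*(154 - 51)/6 - 169)/(-14))*(-439/252) = (-17113 + ((⅛)*(⅙)*103 - 169)*(-1/14))*(-439/252) = (-17113 + (103/48 - 169)*(-1/14))*(-439/252) = (-17113 - 8009/48*(-1/14))*(-439/252) = (-17113 + 8009/672)*(-439/252) = -11491927/672*(-439/252) = 5044955953/169344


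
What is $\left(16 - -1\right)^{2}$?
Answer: $289$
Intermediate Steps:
$\left(16 - -1\right)^{2} = \left(16 + \left(-5 + 6\right)\right)^{2} = \left(16 + 1\right)^{2} = 17^{2} = 289$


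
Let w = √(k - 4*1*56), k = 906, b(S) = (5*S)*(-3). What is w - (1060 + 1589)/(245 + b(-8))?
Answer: -2649/365 + √682 ≈ 18.858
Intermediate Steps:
b(S) = -15*S
w = √682 (w = √(906 - 4*1*56) = √(906 - 4*56) = √(906 - 224) = √682 ≈ 26.115)
w - (1060 + 1589)/(245 + b(-8)) = √682 - (1060 + 1589)/(245 - 15*(-8)) = √682 - 2649/(245 + 120) = √682 - 2649/365 = -2649/365 + √682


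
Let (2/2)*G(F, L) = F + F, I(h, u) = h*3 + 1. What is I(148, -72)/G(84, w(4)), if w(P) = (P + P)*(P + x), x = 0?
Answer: 445/168 ≈ 2.6488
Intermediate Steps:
I(h, u) = 1 + 3*h (I(h, u) = 3*h + 1 = 1 + 3*h)
w(P) = 2*P² (w(P) = (P + P)*(P + 0) = (2*P)*P = 2*P²)
G(F, L) = 2*F (G(F, L) = F + F = 2*F)
I(148, -72)/G(84, w(4)) = (1 + 3*148)/((2*84)) = (1 + 444)/168 = 445*(1/168) = 445/168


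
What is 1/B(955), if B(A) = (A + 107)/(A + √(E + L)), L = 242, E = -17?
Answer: 485/531 ≈ 0.91337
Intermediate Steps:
B(A) = (107 + A)/(15 + A) (B(A) = (A + 107)/(A + √(-17 + 242)) = (107 + A)/(A + √225) = (107 + A)/(A + 15) = (107 + A)/(15 + A))
1/B(955) = 1/((107 + 955)/(15 + 955)) = 1/(1062/970) = 1/((1/970)*1062) = 1/(531/485) = 485/531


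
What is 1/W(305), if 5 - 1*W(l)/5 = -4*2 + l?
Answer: -1/1460 ≈ -0.00068493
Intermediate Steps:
W(l) = 65 - 5*l (W(l) = 25 - 5*(-4*2 + l) = 25 - 5*(-8 + l) = 25 + (40 - 5*l) = 65 - 5*l)
1/W(305) = 1/(65 - 5*305) = 1/(65 - 1525) = 1/(-1460) = -1/1460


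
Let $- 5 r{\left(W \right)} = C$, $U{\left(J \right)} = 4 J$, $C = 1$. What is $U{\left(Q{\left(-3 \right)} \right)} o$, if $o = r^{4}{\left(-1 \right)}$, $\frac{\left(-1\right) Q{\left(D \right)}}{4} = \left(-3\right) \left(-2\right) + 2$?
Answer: $- \frac{128}{625} \approx -0.2048$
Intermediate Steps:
$Q{\left(D \right)} = -32$ ($Q{\left(D \right)} = - 4 \left(\left(-3\right) \left(-2\right) + 2\right) = - 4 \left(6 + 2\right) = \left(-4\right) 8 = -32$)
$r{\left(W \right)} = - \frac{1}{5}$ ($r{\left(W \right)} = \left(- \frac{1}{5}\right) 1 = - \frac{1}{5}$)
$o = \frac{1}{625}$ ($o = \left(- \frac{1}{5}\right)^{4} = \frac{1}{625} \approx 0.0016$)
$U{\left(Q{\left(-3 \right)} \right)} o = 4 \left(-32\right) \frac{1}{625} = \left(-128\right) \frac{1}{625} = - \frac{128}{625}$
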